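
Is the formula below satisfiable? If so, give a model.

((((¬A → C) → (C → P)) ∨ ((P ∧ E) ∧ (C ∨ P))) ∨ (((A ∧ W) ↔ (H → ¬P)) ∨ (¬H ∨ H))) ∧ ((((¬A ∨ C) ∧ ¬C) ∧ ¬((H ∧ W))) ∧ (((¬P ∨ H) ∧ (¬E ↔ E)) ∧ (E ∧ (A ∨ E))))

UNSATISFIABLE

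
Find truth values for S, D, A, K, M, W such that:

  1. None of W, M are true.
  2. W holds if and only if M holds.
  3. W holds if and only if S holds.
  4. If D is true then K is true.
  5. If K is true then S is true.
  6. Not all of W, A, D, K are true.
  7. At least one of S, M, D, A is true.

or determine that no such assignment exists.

S: False, D: False, A: True, K: False, M: False, W: False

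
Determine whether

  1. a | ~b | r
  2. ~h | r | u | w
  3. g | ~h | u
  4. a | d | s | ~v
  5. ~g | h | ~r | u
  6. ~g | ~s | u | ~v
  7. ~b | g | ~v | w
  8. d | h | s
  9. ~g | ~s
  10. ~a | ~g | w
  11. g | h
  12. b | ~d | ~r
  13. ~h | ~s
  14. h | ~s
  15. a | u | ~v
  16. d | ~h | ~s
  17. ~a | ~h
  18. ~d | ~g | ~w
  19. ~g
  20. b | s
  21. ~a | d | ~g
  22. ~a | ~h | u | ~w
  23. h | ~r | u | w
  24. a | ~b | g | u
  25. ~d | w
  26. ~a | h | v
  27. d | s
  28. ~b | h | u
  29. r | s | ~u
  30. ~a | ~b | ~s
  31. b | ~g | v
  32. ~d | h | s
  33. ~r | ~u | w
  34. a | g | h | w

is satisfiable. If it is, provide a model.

u=T, d=T, r=T, h=T, a=F, g=F, w=T, b=T, s=F, v=F

Unit clause (~g) forces g = False.
In (g | h) only h is left, so h = True.
In (~h | ~s) only ~s is left, so s = False.
In (~a | ~h) only ~a is left, so a = False.
In (b | s) only b is left, so b = True.
In (a | ~b | g | u) only u is left, so u = True.
In (d | s) only d is left, so d = True.
In (r | s | ~u) only r is left, so r = True.
In (~r | ~u | w) only w is left, so w = True.
Set v = False.
All clauses satisfied.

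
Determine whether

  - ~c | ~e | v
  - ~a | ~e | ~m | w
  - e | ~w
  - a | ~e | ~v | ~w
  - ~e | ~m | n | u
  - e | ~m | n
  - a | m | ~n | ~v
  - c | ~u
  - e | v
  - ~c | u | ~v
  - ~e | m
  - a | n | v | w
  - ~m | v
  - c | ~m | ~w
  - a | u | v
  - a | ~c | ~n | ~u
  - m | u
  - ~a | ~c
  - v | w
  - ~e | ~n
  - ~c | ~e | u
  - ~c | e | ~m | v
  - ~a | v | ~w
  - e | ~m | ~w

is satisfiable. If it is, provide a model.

Set c = False.
  then (c | ~u) forces u = False.
  then (m | u) forces m = True.
  then (~m | v) forces v = True.
  then (c | ~m | ~w) forces w = False.
Try e = True:
  (~a | ~e | ~m | w) forces a = False.
  (~e | ~m | n | u) forces n = True.
  clause (~e | ~n) is falsified — backtrack.
So e = False.
  then (e | ~m | n) forces n = True.
Set a = False.
All clauses satisfied.

c: False, e: False, m: True, w: False, n: True, a: False, u: False, v: True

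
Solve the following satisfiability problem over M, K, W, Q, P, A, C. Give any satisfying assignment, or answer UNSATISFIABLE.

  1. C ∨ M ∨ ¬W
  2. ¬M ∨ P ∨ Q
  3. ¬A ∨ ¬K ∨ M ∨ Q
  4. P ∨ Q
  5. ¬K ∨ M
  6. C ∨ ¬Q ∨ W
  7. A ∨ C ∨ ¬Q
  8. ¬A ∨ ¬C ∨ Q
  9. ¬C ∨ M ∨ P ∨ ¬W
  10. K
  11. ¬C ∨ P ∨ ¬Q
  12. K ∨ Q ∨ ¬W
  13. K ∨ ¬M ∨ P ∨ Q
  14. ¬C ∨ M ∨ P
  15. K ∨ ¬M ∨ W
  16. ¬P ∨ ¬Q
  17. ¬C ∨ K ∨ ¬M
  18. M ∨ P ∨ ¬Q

Unit clause (K) forces K = True.
In (¬K ∨ M) only M is left, so M = True.
Set W = True.
Set Q = False.
  then (¬M ∨ P ∨ Q) forces P = True.
Set A = False.
Set C = True.
All clauses satisfied.

M = True, K = True, W = True, Q = False, P = True, A = False, C = True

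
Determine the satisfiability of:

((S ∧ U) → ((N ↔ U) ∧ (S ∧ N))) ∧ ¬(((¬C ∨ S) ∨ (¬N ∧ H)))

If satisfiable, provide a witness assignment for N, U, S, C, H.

N: False, U: False, S: False, C: True, H: False

  (S ∧ U) → ((N ↔ U) ∧ (S ∧ N)) = True
    S ∧ U = False
    (N ↔ U) ∧ (S ∧ N) = False
      N ↔ U = True
      S ∧ N = False
  ¬(((¬C ∨ S) ∨ (¬N ∧ H))) = True
    (¬C ∨ S) ∨ (¬N ∧ H) = False
      ¬C ∨ S = False
        ¬C = False
      ¬N ∧ H = False
        ¬N = True
Both conjuncts True, so the formula holds.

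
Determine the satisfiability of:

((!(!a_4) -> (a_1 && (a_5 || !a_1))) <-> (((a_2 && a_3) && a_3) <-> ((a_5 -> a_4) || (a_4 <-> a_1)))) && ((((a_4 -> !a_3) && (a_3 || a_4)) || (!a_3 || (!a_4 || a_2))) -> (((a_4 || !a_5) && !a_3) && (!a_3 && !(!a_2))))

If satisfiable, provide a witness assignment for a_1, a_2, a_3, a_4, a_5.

a_1=F, a_2=F, a_3=T, a_4=T, a_5=F

  (!(!a_4) -> (a_1 && (a_5 || !a_1))) <-> (((a_2 && a_3) && a_3) <-> ((a_5 -> a_4) || (a_4 <-> a_1))) = True
    !(!a_4) -> (a_1 && (a_5 || !a_1)) = False
      !(!a_4) = True
        !a_4 = False
      a_1 && (a_5 || !a_1) = False
        a_5 || !a_1 = True
          !a_1 = True
    ((a_2 && a_3) && a_3) <-> ((a_5 -> a_4) || (a_4 <-> a_1)) = False
      (a_2 && a_3) && a_3 = False
        a_2 && a_3 = False
      (a_5 -> a_4) || (a_4 <-> a_1) = True
        a_5 -> a_4 = True
        a_4 <-> a_1 = False
  (((a_4 -> !a_3) && (a_3 || a_4)) || (!a_3 || (!a_4 || a_2))) -> (((a_4 || !a_5) && !a_3) && (!a_3 && !(!a_2))) = True
    ((a_4 -> !a_3) && (a_3 || a_4)) || (!a_3 || (!a_4 || a_2)) = False
      (a_4 -> !a_3) && (a_3 || a_4) = False
        a_4 -> !a_3 = False
          !a_3 = False
        a_3 || a_4 = True
      !a_3 || (!a_4 || a_2) = False
        !a_3 = False
        !a_4 || a_2 = False
          !a_4 = False
    ((a_4 || !a_5) && !a_3) && (!a_3 && !(!a_2)) = False
      (a_4 || !a_5) && !a_3 = False
        a_4 || !a_5 = True
          !a_5 = True
        !a_3 = False
      !a_3 && !(!a_2) = False
        !a_3 = False
        !(!a_2) = False
          !a_2 = True
Both conjuncts True, so the formula holds.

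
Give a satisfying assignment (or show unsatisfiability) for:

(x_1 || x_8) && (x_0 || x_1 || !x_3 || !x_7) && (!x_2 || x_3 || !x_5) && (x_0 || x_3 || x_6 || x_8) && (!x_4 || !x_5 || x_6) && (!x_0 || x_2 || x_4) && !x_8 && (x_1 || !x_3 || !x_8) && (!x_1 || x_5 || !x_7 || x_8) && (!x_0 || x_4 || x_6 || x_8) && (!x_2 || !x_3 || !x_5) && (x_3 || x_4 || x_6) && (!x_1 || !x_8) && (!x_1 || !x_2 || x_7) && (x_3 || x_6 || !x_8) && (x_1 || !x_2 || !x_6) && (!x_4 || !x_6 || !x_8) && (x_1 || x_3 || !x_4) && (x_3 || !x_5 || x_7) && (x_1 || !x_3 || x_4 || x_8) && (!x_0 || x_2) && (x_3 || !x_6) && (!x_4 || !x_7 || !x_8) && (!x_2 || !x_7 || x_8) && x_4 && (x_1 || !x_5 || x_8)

Unit clause (!x_8) forces x_8 = False.
Unit clause (x_4) forces x_4 = True.
In (x_1 || x_8) only x_1 is left, so x_1 = True.
Try x_0 = True:
  (!x_0 || x_2) forces x_2 = True.
  (!x_1 || !x_2 || x_7) forces x_7 = True.
  clause (!x_2 || !x_7 || x_8) is falsified — backtrack.
So x_0 = False.
Set x_2 = False.
Set x_3 = True.
Set x_5 = False.
  then (!x_1 || x_5 || !x_7 || x_8) forces x_7 = False.
Set x_6 = False.
All clauses satisfied.

x_0=F; x_1=T; x_2=F; x_3=T; x_4=T; x_5=F; x_6=F; x_7=F; x_8=F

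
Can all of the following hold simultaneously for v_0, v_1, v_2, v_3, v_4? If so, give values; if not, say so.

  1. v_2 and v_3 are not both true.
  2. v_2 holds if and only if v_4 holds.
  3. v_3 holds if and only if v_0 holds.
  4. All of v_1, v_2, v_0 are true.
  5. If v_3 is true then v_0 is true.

UNSATISFIABLE

Case v_0 = True:
  (3) with v_0=T forces v_3 = True.
  (1) with v_3=T forces v_2 = False.
  Constraint (4) is violated (v_2=F) — contradiction.
Case v_0 = False:
  Constraint (4) is violated (v_0=F) — contradiction.
Both cases fail — unsatisfiable.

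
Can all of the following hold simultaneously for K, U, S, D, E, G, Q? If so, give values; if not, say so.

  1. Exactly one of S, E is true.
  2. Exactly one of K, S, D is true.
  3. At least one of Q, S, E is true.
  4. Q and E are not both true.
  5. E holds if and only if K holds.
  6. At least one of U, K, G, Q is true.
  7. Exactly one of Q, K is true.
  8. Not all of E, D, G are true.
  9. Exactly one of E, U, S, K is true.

K=F, U=F, S=T, D=F, E=F, G=T, Q=T

  (1) {S, E}: 1 true — exactly one ✓
  (2) {K, S, D}: 1 true — exactly one ✓
  (3) {Q, S, E}: 2 true — at least one ✓
  (4) Q=T, E=F — not both ✓
  (5) E=F, K=F — same ✓
  (6) {U, K, G, Q}: 2 true — at least one ✓
  (7) {Q, K}: 1 true — exactly one ✓
  (8) {E, D, G}: 1/3 true — not all ✓
  (9) {E, U, S, K}: 1 true — exactly one ✓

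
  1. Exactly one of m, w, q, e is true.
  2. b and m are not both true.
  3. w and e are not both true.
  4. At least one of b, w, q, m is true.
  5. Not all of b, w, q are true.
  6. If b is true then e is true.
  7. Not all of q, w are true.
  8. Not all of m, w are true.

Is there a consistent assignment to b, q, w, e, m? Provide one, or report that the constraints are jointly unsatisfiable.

b: False; q: True; w: False; e: False; m: False

  (1) {m, w, q, e}: 1 true — exactly one ✓
  (2) b=F, m=F — not both ✓
  (3) w=F, e=F — not both ✓
  (4) {b, w, q, m}: 1 true — at least one ✓
  (5) {b, w, q}: 1/3 true — not all ✓
  (6) b=F ⇒ e: vacuous ✓
  (7) {q, w}: 1/2 true — not all ✓
  (8) {m, w}: 0/2 true — not all ✓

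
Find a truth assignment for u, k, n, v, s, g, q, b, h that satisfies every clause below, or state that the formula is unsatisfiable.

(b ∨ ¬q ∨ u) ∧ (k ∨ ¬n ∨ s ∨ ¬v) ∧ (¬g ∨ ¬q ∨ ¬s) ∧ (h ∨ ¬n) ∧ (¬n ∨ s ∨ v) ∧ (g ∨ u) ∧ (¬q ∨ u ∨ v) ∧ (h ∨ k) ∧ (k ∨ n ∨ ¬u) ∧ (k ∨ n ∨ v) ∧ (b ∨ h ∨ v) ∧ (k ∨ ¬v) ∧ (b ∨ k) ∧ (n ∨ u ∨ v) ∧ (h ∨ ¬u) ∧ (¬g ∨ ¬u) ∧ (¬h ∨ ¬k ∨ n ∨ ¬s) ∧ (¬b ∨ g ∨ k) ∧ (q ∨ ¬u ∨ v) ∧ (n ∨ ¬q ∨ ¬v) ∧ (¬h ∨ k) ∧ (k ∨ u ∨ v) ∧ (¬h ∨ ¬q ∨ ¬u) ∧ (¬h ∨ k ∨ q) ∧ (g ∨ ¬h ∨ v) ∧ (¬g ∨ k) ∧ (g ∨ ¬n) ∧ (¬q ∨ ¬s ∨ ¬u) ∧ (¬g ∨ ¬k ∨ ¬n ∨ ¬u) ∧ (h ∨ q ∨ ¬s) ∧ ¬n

Unit clause (¬n) forces n = False.
Set u = False.
  then (g ∨ u) forces g = True.
  then (n ∨ u ∨ v) forces v = True.
  then (n ∨ ¬q ∨ ¬v) forces q = False.
  then (¬g ∨ k) forces k = True.
Try s = True:
  (¬h ∨ ¬k ∨ n ∨ ¬s) forces h = False.
  clause (h ∨ q ∨ ¬s) is falsified — backtrack.
So s = False.
Set b = True.
Set h = True.
All clauses satisfied.

u: False; k: True; n: False; v: True; s: False; g: True; q: False; b: True; h: True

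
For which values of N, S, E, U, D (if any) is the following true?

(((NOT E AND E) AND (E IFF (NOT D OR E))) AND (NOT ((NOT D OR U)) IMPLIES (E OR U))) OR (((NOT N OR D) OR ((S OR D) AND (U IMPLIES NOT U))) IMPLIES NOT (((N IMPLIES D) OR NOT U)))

N=T; S=F; E=T; U=F; D=F

  (((NOT E AND E) AND (E IFF (NOT D OR E))) AND (NOT ((NOT D OR U)) IMPLIES (E OR U))) OR (((NOT N OR D) OR ((S OR D) AND (U IMPLIES NOT U))) IMPLIES NOT (((N IMPLIES D) OR NOT U))) = True
    ((NOT E AND E) AND (E IFF (NOT D OR E))) AND (NOT ((NOT D OR U)) IMPLIES (E OR U)) = False
      (NOT E AND E) AND (E IFF (NOT D OR E)) = False
        NOT E AND E = False
          NOT E = False
        E IFF (NOT D OR E) = True
          NOT D OR E = True
            NOT D = True
      NOT ((NOT D OR U)) IMPLIES (E OR U) = True
        NOT ((NOT D OR U)) = False
          NOT D OR U = True
            NOT D = True
        E OR U = True
    ((NOT N OR D) OR ((S OR D) AND (U IMPLIES NOT U))) IMPLIES NOT (((N IMPLIES D) OR NOT U)) = True
      (NOT N OR D) OR ((S OR D) AND (U IMPLIES NOT U)) = False
        NOT N OR D = False
          NOT N = False
        (S OR D) AND (U IMPLIES NOT U) = False
          S OR D = False
          U IMPLIES NOT U = True
            NOT U = True
      NOT (((N IMPLIES D) OR NOT U)) = False
        (N IMPLIES D) OR NOT U = True
          N IMPLIES D = False
          NOT U = True
The formula evaluates to True.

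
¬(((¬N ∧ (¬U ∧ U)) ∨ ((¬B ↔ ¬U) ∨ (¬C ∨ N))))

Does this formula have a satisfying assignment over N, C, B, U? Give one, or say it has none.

N=F, C=T, B=T, U=F

  ¬(((¬N ∧ (¬U ∧ U)) ∨ ((¬B ↔ ¬U) ∨ (¬C ∨ N)))) = True
    (¬N ∧ (¬U ∧ U)) ∨ ((¬B ↔ ¬U) ∨ (¬C ∨ N)) = False
      ¬N ∧ (¬U ∧ U) = False
        ¬N = True
        ¬U ∧ U = False
          ¬U = True
      (¬B ↔ ¬U) ∨ (¬C ∨ N) = False
        ¬B ↔ ¬U = False
          ¬B = False
          ¬U = True
        ¬C ∨ N = False
          ¬C = False
The formula evaluates to True.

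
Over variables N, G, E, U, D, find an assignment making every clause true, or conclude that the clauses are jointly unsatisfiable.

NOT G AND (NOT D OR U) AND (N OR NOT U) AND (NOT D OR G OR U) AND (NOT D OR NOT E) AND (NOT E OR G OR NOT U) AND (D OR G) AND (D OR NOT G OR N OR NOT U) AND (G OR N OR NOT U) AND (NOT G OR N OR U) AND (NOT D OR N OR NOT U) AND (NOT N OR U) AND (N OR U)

Unit clause (NOT G) forces G = False.
In (D OR G) only D is left, so D = True.
In (NOT D OR U) only U is left, so U = True.
In (N OR NOT U) only N is left, so N = True.
In (NOT D OR NOT E) only NOT E is left, so E = False.
All clauses satisfied.

N: True, G: False, E: False, U: True, D: True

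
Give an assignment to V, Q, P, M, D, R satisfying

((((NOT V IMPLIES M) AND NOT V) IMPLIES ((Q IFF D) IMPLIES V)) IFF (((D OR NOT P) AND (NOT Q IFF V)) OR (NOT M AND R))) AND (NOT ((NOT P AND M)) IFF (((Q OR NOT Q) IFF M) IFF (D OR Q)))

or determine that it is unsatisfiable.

V=T, Q=F, P=F, M=T, D=F, R=T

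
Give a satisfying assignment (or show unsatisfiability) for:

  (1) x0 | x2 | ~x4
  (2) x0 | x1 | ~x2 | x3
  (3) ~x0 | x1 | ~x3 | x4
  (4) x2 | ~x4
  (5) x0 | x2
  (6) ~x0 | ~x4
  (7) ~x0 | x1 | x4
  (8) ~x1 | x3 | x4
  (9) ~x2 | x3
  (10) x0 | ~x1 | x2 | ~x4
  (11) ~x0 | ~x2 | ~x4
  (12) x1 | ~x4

x0=F, x1=F, x2=T, x3=T, x4=F

Set x0 = False.
  then (x0 | x2) forces x2 = True.
  then (~x2 | x3) forces x3 = True.
Set x1 = False.
  then (x1 | ~x4) forces x4 = False.
All clauses satisfied.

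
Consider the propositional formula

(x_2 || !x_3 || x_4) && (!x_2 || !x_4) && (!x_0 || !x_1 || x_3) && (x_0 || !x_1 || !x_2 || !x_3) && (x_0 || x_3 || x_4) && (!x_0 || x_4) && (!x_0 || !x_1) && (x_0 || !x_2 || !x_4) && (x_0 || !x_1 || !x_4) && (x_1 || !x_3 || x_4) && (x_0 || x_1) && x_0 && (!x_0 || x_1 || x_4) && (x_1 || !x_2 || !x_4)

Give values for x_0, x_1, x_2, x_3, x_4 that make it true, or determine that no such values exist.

x_0 = True, x_1 = False, x_2 = False, x_3 = False, x_4 = True

Unit clause (x_0) forces x_0 = True.
In (!x_0 || x_4) only x_4 is left, so x_4 = True.
In (!x_0 || !x_1) only !x_1 is left, so x_1 = False.
In (x_1 || !x_2 || !x_4) only !x_2 is left, so x_2 = False.
Set x_3 = False.
All clauses satisfied.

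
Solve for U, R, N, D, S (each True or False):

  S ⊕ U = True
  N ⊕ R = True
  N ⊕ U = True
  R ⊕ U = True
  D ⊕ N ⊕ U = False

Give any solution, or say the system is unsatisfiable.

The formula is unsatisfiable.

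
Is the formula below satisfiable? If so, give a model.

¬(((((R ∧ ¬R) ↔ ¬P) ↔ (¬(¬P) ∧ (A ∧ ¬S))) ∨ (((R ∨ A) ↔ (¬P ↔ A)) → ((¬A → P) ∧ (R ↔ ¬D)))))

S=F, P=T, A=F, R=T, D=T

  ¬(((((R ∧ ¬R) ↔ ¬P) ↔ (¬(¬P) ∧ (A ∧ ¬S))) ∨ (((R ∨ A) ↔ (¬P ↔ A)) → ((¬A → P) ∧ (R ↔ ¬D))))) = True
    (((R ∧ ¬R) ↔ ¬P) ↔ (¬(¬P) ∧ (A ∧ ¬S))) ∨ (((R ∨ A) ↔ (¬P ↔ A)) → ((¬A → P) ∧ (R ↔ ¬D))) = False
      ((R ∧ ¬R) ↔ ¬P) ↔ (¬(¬P) ∧ (A ∧ ¬S)) = False
        (R ∧ ¬R) ↔ ¬P = True
          R ∧ ¬R = False
            ¬R = False
          ¬P = False
        ¬(¬P) ∧ (A ∧ ¬S) = False
          ¬(¬P) = True
            ¬P = False
          A ∧ ¬S = False
            ¬S = True
      ((R ∨ A) ↔ (¬P ↔ A)) → ((¬A → P) ∧ (R ↔ ¬D)) = False
        (R ∨ A) ↔ (¬P ↔ A) = True
          R ∨ A = True
          ¬P ↔ A = True
            ¬P = False
        (¬A → P) ∧ (R ↔ ¬D) = False
          ¬A → P = True
            ¬A = True
          R ↔ ¬D = False
            ¬D = False
The formula evaluates to True.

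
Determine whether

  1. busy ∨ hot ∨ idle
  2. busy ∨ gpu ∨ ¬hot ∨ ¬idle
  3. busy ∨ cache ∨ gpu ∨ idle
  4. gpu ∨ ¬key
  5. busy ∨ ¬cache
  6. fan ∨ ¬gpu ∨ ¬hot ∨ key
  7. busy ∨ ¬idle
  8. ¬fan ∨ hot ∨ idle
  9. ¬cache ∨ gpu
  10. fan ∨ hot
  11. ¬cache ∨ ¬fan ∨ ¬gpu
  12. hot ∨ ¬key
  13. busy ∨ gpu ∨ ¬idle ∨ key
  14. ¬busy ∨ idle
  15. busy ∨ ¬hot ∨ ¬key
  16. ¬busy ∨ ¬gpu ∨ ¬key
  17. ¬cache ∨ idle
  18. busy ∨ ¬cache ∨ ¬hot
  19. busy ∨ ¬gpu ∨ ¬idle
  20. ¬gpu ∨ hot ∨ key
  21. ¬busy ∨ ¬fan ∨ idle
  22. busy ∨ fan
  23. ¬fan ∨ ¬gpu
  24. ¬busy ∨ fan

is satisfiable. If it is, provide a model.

Try gpu = True:
  (¬fan ∨ ¬gpu) forces fan = False.
  (fan ∨ hot) forces hot = True.
  (fan ∨ ¬gpu ∨ ¬hot ∨ key) forces key = True.
  (busy ∨ ¬hot ∨ ¬key) forces busy = True.
  clause (¬busy ∨ ¬gpu ∨ ¬key) is falsified — backtrack.
So gpu = False.
  then (gpu ∨ ¬key) forces key = False.
  then (¬cache ∨ gpu) forces cache = False.
Try idle = False:
  (busy ∨ cache ∨ gpu ∨ idle) forces busy = True.
  clause (¬busy ∨ idle) is falsified — backtrack.
So idle = True.
  then (busy ∨ ¬idle) forces busy = True.
  then (¬busy ∨ fan) forces fan = True.
Set hot = True.
All clauses satisfied.

gpu = False, idle = True, fan = True, hot = True, key = False, cache = False, busy = True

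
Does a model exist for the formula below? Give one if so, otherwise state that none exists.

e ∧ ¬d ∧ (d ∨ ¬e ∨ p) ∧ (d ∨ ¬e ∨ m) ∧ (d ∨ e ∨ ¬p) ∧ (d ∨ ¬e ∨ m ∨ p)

d: False, e: True, p: True, m: True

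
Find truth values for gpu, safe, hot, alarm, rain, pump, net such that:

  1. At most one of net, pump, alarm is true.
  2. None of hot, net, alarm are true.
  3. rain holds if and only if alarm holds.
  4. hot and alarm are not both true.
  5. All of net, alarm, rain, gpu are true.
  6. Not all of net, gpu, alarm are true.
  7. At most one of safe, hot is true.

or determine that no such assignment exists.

UNSATISFIABLE

Case alarm = True:
  Constraint (2) is violated (alarm=T) — contradiction.
Case alarm = False:
  Constraint (5) is violated (alarm=F) — contradiction.
Both cases fail — unsatisfiable.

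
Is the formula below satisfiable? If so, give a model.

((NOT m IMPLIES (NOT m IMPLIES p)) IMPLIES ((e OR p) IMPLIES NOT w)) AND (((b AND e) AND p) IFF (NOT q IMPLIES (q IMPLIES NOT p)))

m = True; w = False; q = True; b = True; e = True; p = True

  (NOT m IMPLIES (NOT m IMPLIES p)) IMPLIES ((e OR p) IMPLIES NOT w) = True
    NOT m IMPLIES (NOT m IMPLIES p) = True
      NOT m = False
      NOT m IMPLIES p = True
        NOT m = False
    (e OR p) IMPLIES NOT w = True
      e OR p = True
      NOT w = True
  ((b AND e) AND p) IFF (NOT q IMPLIES (q IMPLIES NOT p)) = True
    (b AND e) AND p = True
      b AND e = True
    NOT q IMPLIES (q IMPLIES NOT p) = True
      NOT q = False
      q IMPLIES NOT p = False
        NOT p = False
Both conjuncts True, so the formula holds.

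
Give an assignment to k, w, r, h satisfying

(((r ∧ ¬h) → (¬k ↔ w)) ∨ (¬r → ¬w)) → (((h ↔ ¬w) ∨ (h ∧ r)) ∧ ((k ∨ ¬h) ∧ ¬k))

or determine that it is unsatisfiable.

k = False, w = True, r = False, h = False

  (((r ∧ ¬h) → (¬k ↔ w)) ∨ (¬r → ¬w)) → (((h ↔ ¬w) ∨ (h ∧ r)) ∧ ((k ∨ ¬h) ∧ ¬k)) = True
    ((r ∧ ¬h) → (¬k ↔ w)) ∨ (¬r → ¬w) = True
      (r ∧ ¬h) → (¬k ↔ w) = True
        r ∧ ¬h = False
          ¬h = True
        ¬k ↔ w = True
          ¬k = True
      ¬r → ¬w = False
        ¬r = True
        ¬w = False
    ((h ↔ ¬w) ∨ (h ∧ r)) ∧ ((k ∨ ¬h) ∧ ¬k) = True
      (h ↔ ¬w) ∨ (h ∧ r) = True
        h ↔ ¬w = True
          ¬w = False
        h ∧ r = False
      (k ∨ ¬h) ∧ ¬k = True
        k ∨ ¬h = True
          ¬h = True
        ¬k = True
The formula evaluates to True.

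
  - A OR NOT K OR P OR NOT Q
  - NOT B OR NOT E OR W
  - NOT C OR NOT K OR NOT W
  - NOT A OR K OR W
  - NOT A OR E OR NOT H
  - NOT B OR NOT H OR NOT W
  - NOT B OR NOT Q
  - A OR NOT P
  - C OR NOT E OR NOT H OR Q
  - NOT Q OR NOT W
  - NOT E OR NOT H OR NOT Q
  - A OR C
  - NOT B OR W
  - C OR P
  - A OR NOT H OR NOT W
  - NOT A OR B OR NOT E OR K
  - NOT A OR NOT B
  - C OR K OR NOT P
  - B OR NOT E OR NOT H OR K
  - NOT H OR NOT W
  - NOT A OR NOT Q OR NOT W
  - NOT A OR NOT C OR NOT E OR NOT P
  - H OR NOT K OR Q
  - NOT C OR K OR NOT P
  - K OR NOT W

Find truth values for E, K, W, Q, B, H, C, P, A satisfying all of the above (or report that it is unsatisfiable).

Set E = False.
Set K = True.
Try W = True:
  (NOT C OR NOT K OR NOT W) forces C = False.
  (NOT Q OR NOT W) forces Q = False.
  (A OR C) forces A = True.
  (NOT A OR E OR NOT H) forces H = False.
  clause (H OR NOT K OR Q) is falsified — backtrack.
So W = False.
  then (NOT B OR W) forces B = False.
Set Q = True.
Set H = False.
Set C = True.
Set P = False.
  then (A OR NOT K OR P OR NOT Q) forces A = True.
All clauses satisfied.

E=F; K=T; W=F; Q=T; B=F; H=F; C=T; P=F; A=T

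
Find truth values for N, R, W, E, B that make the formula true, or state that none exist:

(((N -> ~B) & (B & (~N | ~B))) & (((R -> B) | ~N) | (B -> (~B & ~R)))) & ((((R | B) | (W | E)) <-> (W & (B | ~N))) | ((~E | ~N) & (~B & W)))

N=F, R=F, W=T, E=F, B=T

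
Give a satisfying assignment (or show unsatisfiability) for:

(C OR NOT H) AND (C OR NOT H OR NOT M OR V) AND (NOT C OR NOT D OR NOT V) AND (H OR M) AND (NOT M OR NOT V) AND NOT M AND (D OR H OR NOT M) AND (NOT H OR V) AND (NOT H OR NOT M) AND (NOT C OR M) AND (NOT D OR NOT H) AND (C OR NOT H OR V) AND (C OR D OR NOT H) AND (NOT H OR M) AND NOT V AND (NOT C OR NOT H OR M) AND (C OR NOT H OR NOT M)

Case M = True:
  Clause (NOT M) is falsified — contradiction.
Case M = False:
  (H OR M) forces H = True.
  Clause (NOT H OR M) is falsified — contradiction.
Both cases fail, so the formula is unsatisfiable.

Unsatisfiable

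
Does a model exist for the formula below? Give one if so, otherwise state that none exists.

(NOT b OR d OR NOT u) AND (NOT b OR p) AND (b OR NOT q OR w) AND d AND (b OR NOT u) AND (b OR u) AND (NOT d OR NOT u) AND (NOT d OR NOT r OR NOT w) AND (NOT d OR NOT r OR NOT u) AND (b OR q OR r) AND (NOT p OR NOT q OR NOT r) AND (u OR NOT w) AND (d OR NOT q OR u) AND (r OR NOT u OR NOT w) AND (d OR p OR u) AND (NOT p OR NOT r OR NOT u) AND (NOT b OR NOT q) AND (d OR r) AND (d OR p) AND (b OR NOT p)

Unit clause (d) forces d = True.
In (NOT d OR NOT u) only NOT u is left, so u = False.
In (u OR NOT w) only NOT w is left, so w = False.
In (b OR u) only b is left, so b = True.
In (NOT b OR NOT q) only NOT q is left, so q = False.
In (NOT b OR p) only p is left, so p = True.
Set r = True.
All clauses satisfied.

d = True, r = True, q = False, b = True, w = False, u = False, p = True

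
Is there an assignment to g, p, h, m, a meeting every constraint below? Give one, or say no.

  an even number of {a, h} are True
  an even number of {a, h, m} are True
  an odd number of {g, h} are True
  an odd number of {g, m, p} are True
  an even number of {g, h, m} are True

No satisfying assignment exists.

Adding constraints 1, 2, 3, 5 mod 2: every variable appears an even number of times on the left, so the left side is 0.
But the right sides sum to 1 (mod 2). 0 ≠ 1 — the system is inconsistent.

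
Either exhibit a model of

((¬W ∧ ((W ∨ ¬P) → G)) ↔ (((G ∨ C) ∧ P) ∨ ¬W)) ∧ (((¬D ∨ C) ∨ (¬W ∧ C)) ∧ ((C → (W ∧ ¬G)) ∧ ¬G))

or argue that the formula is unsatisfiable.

P: True, G: False, D: False, W: True, C: False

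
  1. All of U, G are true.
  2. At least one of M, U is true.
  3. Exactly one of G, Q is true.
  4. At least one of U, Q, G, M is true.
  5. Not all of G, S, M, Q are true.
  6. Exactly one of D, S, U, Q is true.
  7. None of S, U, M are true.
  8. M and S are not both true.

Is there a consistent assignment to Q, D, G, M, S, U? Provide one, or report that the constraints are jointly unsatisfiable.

The formula is unsatisfiable.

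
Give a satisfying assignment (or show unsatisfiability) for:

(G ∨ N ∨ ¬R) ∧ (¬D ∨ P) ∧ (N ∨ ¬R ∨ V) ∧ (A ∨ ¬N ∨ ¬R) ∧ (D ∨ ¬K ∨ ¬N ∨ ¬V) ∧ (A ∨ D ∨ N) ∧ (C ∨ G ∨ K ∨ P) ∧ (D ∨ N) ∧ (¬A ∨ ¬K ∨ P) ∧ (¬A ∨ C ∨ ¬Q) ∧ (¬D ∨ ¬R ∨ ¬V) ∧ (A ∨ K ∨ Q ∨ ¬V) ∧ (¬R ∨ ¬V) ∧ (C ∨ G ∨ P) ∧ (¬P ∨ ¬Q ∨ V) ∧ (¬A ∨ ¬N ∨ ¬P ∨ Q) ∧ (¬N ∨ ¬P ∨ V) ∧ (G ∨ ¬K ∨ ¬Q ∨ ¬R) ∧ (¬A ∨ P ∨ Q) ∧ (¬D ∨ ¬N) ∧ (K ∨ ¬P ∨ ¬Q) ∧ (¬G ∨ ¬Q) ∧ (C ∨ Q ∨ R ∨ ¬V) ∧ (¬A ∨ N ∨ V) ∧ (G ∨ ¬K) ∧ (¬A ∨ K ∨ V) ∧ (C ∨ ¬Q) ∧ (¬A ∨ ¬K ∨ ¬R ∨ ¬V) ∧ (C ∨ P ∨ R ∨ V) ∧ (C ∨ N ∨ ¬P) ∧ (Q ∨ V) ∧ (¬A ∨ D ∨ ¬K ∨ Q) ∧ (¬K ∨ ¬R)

Set R = False.
Set C = True.
Set P = True.
Try Q = True:
  (¬P ∨ ¬Q ∨ V) forces V = True.
  (K ∨ ¬P ∨ ¬Q) forces K = True.
  (¬G ∨ ¬Q) forces G = False.
  clause (G ∨ ¬K) is falsified — backtrack.
So Q = False.
  then (Q ∨ V) forces V = True.
Set G = True.
Set K = True.
Set N = False.
  then (D ∨ N) forces D = True.
Set A = False.
All clauses satisfied.

R = False, C = True, P = True, Q = False, G = True, K = True, N = False, D = True, A = False, V = True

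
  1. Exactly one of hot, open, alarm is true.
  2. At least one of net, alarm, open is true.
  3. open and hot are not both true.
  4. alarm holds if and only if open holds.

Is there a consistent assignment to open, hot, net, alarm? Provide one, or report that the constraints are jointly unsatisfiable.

open=F; hot=T; net=T; alarm=F

  (1) {hot, open, alarm}: 1 true — exactly one ✓
  (2) {net, alarm, open}: 1 true — at least one ✓
  (3) open=F, hot=T — not both ✓
  (4) alarm=F, open=F — same ✓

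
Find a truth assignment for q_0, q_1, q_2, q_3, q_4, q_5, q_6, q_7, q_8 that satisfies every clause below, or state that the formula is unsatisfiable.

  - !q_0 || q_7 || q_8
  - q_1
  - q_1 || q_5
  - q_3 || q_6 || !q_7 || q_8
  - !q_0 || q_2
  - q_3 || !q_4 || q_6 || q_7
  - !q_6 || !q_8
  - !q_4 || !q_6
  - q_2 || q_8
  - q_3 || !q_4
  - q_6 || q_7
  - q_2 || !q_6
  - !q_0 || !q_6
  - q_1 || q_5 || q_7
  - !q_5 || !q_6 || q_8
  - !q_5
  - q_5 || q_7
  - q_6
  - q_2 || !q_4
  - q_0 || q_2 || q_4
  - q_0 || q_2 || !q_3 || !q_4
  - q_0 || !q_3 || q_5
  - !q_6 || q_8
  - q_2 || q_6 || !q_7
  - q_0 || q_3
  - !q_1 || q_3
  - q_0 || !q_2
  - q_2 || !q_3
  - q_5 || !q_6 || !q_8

Case q_6 = True:
  (q_1) forces q_1 = True.
  (!q_6 || !q_8) forces q_8 = False.
  Clause (!q_6 || q_8) is falsified — contradiction.
Case q_6 = False:
  Clause (q_6) is falsified — contradiction.
Both cases fail, so the formula is unsatisfiable.

Unsatisfiable — no assignment works.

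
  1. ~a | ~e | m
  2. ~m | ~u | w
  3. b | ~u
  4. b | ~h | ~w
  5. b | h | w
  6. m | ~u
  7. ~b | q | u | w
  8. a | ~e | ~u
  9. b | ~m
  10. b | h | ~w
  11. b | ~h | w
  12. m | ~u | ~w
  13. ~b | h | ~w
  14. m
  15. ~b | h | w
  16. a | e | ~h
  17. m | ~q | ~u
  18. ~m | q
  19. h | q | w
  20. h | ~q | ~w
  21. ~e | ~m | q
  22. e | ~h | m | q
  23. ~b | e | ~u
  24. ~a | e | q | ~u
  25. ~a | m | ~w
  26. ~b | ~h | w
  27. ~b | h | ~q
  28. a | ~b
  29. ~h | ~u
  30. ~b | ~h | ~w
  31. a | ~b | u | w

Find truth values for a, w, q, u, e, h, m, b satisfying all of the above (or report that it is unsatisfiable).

No satisfying assignment exists.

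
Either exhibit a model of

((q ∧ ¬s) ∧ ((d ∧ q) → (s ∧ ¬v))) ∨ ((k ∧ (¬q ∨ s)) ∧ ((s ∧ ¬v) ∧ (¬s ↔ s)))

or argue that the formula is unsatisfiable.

q = True, d = False, k = True, s = False, v = True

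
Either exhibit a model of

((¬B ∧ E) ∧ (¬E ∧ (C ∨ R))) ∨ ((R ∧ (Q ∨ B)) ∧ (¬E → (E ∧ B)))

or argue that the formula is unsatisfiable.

Q = False, C = True, R = True, E = True, B = True

  ((¬B ∧ E) ∧ (¬E ∧ (C ∨ R))) ∨ ((R ∧ (Q ∨ B)) ∧ (¬E → (E ∧ B))) = True
    (¬B ∧ E) ∧ (¬E ∧ (C ∨ R)) = False
      ¬B ∧ E = False
        ¬B = False
      ¬E ∧ (C ∨ R) = False
        ¬E = False
        C ∨ R = True
    (R ∧ (Q ∨ B)) ∧ (¬E → (E ∧ B)) = True
      R ∧ (Q ∨ B) = True
        Q ∨ B = True
      ¬E → (E ∧ B) = True
        ¬E = False
        E ∧ B = True
The formula evaluates to True.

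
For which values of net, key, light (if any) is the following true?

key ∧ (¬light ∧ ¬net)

net=F, key=T, light=F

  ¬light ∧ ¬net = True
    ¬light = True
    ¬net = True
Both conjuncts True, so the formula holds.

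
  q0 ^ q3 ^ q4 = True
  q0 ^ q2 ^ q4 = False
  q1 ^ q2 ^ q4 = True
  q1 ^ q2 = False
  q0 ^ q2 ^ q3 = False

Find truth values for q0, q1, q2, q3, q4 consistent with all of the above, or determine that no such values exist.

q0: True, q1: False, q2: False, q3: True, q4: True

q0 ^ q3 ^ q4 = T ^ T ^ T = True ✓
q0 ^ q2 ^ q4 = T ^ F ^ T = False ✓
q1 ^ q2 ^ q4 = F ^ F ^ T = True ✓
q1 ^ q2 = F ^ F = False ✓
q0 ^ q2 ^ q3 = T ^ F ^ T = False ✓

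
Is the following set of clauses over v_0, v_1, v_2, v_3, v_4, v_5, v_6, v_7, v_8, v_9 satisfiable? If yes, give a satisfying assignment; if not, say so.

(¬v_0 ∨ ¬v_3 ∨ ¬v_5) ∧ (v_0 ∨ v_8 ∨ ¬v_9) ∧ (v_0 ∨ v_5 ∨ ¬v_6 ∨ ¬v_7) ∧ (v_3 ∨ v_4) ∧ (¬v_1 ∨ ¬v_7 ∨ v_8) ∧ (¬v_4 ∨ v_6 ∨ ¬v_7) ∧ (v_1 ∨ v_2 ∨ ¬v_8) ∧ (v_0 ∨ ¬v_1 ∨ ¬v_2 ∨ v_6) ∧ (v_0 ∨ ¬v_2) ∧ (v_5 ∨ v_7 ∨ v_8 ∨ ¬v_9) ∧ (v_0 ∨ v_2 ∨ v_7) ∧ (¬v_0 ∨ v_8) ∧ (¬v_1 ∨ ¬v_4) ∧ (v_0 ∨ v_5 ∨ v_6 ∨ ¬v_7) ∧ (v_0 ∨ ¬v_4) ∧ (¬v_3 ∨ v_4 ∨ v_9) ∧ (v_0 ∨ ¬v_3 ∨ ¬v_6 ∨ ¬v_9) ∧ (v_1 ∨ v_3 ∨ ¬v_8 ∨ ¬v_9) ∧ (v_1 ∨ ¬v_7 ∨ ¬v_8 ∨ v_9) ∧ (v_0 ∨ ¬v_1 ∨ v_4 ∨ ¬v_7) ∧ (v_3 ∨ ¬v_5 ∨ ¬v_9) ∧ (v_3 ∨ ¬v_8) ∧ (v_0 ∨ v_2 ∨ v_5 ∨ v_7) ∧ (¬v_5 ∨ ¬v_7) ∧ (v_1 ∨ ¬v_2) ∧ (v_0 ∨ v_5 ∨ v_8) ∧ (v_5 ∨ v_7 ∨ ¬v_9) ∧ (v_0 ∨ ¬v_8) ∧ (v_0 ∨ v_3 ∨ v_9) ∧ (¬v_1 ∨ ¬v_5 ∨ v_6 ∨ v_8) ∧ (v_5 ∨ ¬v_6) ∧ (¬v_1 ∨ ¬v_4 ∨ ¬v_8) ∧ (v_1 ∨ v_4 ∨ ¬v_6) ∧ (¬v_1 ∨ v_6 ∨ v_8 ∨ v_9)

Set v_0 = True.
  then (¬v_0 ∨ v_8) forces v_8 = True.
  then (v_3 ∨ ¬v_8) forces v_3 = True.
  then (¬v_0 ∨ ¬v_3 ∨ ¬v_5) forces v_5 = False.
  then (v_5 ∨ ¬v_6) forces v_6 = False.
Try v_1 = False:
  (v_1 ∨ v_2 ∨ ¬v_8) forces v_2 = True.
  clause (v_1 ∨ ¬v_2) is falsified — backtrack.
So v_1 = True.
  then (¬v_1 ∨ ¬v_4) forces v_4 = False.
  then (¬v_3 ∨ v_4 ∨ v_9) forces v_9 = True.
  then (v_5 ∨ v_7 ∨ ¬v_9) forces v_7 = True.
Set v_2 = False.
All clauses satisfied.

v_0: True, v_1: True, v_2: False, v_3: True, v_4: False, v_5: False, v_6: False, v_7: True, v_8: True, v_9: True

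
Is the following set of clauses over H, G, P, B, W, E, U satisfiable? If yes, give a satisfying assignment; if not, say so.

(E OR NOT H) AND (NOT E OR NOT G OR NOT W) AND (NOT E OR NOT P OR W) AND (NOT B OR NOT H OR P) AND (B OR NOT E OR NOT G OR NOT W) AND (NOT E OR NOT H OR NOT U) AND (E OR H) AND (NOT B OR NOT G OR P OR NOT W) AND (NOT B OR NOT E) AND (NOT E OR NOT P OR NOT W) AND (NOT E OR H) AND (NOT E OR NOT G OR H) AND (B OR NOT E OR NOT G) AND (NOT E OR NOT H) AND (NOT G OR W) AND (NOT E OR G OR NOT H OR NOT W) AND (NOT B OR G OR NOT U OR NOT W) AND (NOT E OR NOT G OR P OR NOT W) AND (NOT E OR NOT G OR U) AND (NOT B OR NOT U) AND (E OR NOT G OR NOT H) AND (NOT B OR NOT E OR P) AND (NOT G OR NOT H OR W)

The formula is unsatisfiable.

Case H = True:
  (E OR NOT H) forces E = True.
  Clause (NOT E OR NOT H) is falsified — contradiction.
Case H = False:
  (E OR H) forces E = True.
  Clause (NOT E OR H) is falsified — contradiction.
Both cases fail, so the formula is unsatisfiable.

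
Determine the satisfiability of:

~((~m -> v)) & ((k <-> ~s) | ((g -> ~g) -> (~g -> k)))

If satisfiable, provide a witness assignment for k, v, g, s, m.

k = False, v = False, g = True, s = False, m = False

  ~((~m -> v)) = True
    ~m -> v = False
      ~m = True
  (k <-> ~s) | ((g -> ~g) -> (~g -> k)) = True
    k <-> ~s = False
      ~s = True
    (g -> ~g) -> (~g -> k) = True
      g -> ~g = False
        ~g = False
      ~g -> k = True
        ~g = False
Both conjuncts True, so the formula holds.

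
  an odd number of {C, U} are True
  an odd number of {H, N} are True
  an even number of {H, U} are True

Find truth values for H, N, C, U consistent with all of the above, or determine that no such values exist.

H: False, N: True, C: True, U: False

{C, U}: 1 true → odd ✓
{H, N}: 1 true → odd ✓
{H, U}: 0 true → even ✓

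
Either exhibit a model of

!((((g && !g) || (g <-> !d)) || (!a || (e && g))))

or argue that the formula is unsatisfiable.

g=T, e=F, a=T, d=T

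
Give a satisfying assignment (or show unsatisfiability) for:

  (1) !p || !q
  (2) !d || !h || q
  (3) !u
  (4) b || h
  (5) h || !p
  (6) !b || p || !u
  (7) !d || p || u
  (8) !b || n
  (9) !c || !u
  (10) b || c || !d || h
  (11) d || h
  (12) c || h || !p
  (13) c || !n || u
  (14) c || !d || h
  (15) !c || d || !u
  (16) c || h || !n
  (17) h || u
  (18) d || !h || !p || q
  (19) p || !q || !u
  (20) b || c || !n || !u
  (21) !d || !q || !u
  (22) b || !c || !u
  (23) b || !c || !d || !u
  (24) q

Unit clause (!u) forces u = False.
In (h || u) only h is left, so h = True.
Unit clause (q) forces q = True.
In (!p || !q) only !p is left, so p = False.
In (!d || p || u) only !d is left, so d = False.
Set n = False.
  then (!b || n) forces b = False.
Set c = True.
All clauses satisfied.

n: False, c: True, q: True, h: True, p: False, u: False, b: False, d: False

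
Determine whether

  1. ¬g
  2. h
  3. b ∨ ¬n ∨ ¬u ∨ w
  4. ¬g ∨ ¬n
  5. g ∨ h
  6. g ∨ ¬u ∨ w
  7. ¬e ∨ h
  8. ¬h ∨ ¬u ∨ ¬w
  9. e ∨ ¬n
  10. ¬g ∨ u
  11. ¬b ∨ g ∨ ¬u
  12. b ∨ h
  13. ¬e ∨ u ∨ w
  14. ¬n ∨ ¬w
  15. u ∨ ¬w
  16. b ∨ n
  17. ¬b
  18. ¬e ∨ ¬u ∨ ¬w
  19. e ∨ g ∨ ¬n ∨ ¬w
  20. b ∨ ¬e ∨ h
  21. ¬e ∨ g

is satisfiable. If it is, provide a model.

Unsatisfiable

Case b = True:
  Clause (¬b) is falsified — contradiction.
Case b = False:
  (¬g) forces g = False.
  (h) forces h = True.
  (b ∨ n) forces n = True.
  (e ∨ ¬n) forces e = True.
  Clause (¬e ∨ g) is falsified — contradiction.
Both cases fail, so the formula is unsatisfiable.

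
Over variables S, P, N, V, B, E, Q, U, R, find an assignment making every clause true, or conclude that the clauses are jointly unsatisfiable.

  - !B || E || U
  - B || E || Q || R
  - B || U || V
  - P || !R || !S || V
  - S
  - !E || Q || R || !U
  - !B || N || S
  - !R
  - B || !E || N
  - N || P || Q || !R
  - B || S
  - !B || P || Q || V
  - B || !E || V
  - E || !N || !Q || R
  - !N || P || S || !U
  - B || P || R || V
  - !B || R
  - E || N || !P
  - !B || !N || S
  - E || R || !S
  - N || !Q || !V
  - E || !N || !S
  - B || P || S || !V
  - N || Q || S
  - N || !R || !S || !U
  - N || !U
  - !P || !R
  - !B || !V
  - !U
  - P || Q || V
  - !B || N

S = True; P = True; N = True; V = True; B = False; E = True; Q = True; U = False; R = False

Unit clause (S) forces S = True.
Unit clause (!R) forces R = False.
In (!B || R) only !B is left, so B = False.
In (E || R || !S) only E is left, so E = True.
Unit clause (!U) forces U = False.
In (B || U || V) only V is left, so V = True.
In (B || !E || N) only N is left, so N = True.
Set P = True.
Set Q = True.
All clauses satisfied.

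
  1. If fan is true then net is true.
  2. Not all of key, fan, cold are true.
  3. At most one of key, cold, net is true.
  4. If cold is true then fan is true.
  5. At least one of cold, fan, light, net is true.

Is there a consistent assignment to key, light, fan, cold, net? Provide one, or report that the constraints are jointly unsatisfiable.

key: False, light: False, fan: True, cold: False, net: True

  (1) fan=T ⇒ net: T ✓
  (2) {key, fan, cold}: 1/3 true — not all ✓
  (3) {key, cold, net}: 1 true — at most one ✓
  (4) cold=F ⇒ fan: vacuous ✓
  (5) {cold, fan, light, net}: 2 true — at least one ✓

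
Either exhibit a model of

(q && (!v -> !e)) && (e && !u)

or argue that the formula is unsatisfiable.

v = True, q = True, e = True, u = False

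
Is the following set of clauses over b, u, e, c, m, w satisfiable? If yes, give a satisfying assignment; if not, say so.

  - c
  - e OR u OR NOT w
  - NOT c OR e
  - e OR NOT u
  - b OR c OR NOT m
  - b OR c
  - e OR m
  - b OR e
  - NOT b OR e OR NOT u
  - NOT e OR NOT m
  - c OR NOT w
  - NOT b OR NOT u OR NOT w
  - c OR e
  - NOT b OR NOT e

Unit clause (c) forces c = True.
In (NOT c OR e) only e is left, so e = True.
In (NOT e OR NOT m) only NOT m is left, so m = False.
In (NOT b OR NOT e) only NOT b is left, so b = False.
Set u = True.
Set w = False.
All clauses satisfied.

b: False, u: True, e: True, c: True, m: False, w: False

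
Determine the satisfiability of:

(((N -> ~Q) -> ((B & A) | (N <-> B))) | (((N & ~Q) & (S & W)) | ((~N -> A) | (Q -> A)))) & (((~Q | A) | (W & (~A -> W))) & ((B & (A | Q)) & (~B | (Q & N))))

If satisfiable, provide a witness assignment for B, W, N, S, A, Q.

B: True, W: True, N: True, S: True, A: True, Q: True

  ((N -> ~Q) -> ((B & A) | (N <-> B))) | (((N & ~Q) & (S & W)) | ((~N -> A) | (Q -> A))) = True
    (N -> ~Q) -> ((B & A) | (N <-> B)) = True
      N -> ~Q = False
        ~Q = False
      (B & A) | (N <-> B) = True
        B & A = True
        N <-> B = True
    ((N & ~Q) & (S & W)) | ((~N -> A) | (Q -> A)) = True
      (N & ~Q) & (S & W) = False
        N & ~Q = False
          ~Q = False
        S & W = True
      (~N -> A) | (Q -> A) = True
        ~N -> A = True
          ~N = False
        Q -> A = True
  ((~Q | A) | (W & (~A -> W))) & ((B & (A | Q)) & (~B | (Q & N))) = True
    (~Q | A) | (W & (~A -> W)) = True
      ~Q | A = True
        ~Q = False
      W & (~A -> W) = True
        ~A -> W = True
          ~A = False
    (B & (A | Q)) & (~B | (Q & N)) = True
      B & (A | Q) = True
        A | Q = True
      ~B | (Q & N) = True
        ~B = False
        Q & N = True
Both conjuncts True, so the formula holds.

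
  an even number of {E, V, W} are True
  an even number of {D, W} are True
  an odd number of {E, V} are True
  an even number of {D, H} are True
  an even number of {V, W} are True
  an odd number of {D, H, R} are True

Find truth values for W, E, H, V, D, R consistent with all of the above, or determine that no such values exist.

W: True; E: False; H: True; V: True; D: True; R: True

{E, V, W}: 2 true → even ✓
{D, W}: 2 true → even ✓
{E, V}: 1 true → odd ✓
{D, H}: 2 true → even ✓
{V, W}: 2 true → even ✓
{D, H, R}: 3 true → odd ✓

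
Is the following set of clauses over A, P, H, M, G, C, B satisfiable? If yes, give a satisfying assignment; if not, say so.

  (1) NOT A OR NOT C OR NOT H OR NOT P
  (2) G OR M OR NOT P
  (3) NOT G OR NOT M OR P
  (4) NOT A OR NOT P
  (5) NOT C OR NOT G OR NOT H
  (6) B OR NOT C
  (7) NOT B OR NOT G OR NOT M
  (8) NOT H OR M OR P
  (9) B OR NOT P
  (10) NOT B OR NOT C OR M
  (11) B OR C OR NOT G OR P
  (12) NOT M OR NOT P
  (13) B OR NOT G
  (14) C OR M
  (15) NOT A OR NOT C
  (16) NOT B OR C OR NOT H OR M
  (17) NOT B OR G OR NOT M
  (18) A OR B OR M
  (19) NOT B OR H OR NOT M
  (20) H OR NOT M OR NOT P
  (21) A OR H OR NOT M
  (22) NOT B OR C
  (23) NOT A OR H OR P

Set A = True.
  then (NOT A OR NOT P) forces P = False.
  then (NOT A OR NOT C) forces C = False.
  then (NOT B OR C) forces B = False.
  then (NOT A OR H OR P) forces H = True.
  then (NOT H OR M OR P) forces M = True.
  then (B OR C OR NOT G OR P) forces G = False.
All clauses satisfied.

A=T; P=F; H=T; M=T; G=F; C=F; B=F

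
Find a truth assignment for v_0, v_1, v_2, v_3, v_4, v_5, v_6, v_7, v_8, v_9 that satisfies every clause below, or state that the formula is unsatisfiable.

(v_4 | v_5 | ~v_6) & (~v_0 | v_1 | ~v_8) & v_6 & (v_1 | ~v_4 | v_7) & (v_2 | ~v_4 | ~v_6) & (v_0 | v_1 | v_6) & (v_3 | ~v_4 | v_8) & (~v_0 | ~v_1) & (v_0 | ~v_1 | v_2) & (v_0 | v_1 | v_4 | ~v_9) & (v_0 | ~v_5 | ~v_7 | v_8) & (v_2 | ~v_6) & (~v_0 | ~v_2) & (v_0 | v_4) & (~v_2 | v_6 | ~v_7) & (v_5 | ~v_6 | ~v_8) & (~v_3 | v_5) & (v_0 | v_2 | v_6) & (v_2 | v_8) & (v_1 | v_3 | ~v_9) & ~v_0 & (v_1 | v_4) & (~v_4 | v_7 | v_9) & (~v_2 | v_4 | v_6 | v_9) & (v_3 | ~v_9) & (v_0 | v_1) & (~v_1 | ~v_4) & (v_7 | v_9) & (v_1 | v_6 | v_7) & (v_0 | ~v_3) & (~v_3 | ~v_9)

UNSATISFIABLE

Case v_0 = True:
  Clause (~v_0) is falsified — contradiction.
Case v_0 = False:
  (v_6) forces v_6 = True.
  (v_2 | ~v_6) forces v_2 = True.
  (v_0 | v_4) forces v_4 = True.
  (v_0 | v_1) forces v_1 = True.
  Clause (~v_1 | ~v_4) is falsified — contradiction.
Both cases fail, so the formula is unsatisfiable.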